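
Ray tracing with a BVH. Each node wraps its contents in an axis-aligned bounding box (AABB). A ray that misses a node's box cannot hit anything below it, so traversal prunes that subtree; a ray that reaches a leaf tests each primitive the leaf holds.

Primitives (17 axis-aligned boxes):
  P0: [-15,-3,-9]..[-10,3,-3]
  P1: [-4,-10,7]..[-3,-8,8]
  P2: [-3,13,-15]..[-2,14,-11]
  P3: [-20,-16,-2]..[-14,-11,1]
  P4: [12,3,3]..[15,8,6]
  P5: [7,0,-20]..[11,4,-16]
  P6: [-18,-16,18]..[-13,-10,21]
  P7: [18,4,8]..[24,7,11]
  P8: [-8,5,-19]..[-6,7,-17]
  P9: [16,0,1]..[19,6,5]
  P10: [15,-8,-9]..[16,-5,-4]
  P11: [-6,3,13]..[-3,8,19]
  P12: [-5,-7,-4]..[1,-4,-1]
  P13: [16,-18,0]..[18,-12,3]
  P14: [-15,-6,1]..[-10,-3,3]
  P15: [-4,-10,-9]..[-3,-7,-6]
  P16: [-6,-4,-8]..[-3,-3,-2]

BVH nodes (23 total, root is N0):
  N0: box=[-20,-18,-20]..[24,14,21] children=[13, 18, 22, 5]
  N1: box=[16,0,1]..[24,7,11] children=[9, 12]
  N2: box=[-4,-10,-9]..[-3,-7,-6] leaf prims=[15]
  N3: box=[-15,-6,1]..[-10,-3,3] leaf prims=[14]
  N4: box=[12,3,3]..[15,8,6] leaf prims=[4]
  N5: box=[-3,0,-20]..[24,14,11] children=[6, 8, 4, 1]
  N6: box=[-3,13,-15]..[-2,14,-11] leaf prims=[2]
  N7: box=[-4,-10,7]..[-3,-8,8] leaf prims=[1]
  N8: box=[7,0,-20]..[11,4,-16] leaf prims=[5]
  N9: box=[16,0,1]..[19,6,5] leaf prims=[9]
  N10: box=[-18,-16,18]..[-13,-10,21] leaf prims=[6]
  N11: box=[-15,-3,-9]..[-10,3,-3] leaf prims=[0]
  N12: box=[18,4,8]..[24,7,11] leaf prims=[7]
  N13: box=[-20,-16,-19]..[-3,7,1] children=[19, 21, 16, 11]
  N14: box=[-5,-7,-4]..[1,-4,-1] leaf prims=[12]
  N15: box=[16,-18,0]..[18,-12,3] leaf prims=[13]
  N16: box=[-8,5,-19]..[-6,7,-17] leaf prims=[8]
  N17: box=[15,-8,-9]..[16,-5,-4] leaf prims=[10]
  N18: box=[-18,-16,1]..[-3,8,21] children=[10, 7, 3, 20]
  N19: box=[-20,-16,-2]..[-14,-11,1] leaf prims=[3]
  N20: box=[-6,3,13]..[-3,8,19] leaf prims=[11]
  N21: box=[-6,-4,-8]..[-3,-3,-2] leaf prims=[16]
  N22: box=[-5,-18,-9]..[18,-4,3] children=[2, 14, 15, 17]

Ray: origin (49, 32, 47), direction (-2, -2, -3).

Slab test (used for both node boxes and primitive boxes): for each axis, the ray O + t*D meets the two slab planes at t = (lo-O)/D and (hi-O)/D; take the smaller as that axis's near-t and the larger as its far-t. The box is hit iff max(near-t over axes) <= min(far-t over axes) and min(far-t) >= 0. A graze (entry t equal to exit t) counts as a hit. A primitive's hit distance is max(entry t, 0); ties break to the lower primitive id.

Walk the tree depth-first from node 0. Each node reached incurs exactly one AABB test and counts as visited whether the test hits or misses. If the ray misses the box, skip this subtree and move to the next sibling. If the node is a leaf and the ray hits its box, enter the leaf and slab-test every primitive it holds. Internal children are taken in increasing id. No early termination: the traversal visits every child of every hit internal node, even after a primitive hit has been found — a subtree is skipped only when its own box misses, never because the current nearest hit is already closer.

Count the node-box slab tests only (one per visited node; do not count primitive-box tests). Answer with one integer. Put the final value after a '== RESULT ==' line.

Traverse from the root:
N0 x:[25/2,69/2] y:[9,25] z:[26/3,67/3] -> hit [25/2,67/3], descend [5, 13, 18, 22]
  N5 x:[25/2,26] y:[9,16] z:[12,67/3] -> hit [25/2,16], descend [1, 4, 6, 8]
    N1 x:[25/2,33/2] y:[25/2,16] z:[12,46/3] -> hit [25/2,46/3], descend [9, 12]
      N9 x:[15,33/2] y:[13,16] z:[14,46/3] -> hit [15,46/3] leaf, test {P9@t=15}
      N12 x:[25/2,31/2] y:[25/2,14] z:[12,13] -> hit [25/2,13] leaf, test {P7@t=25/2}
    N4 x:[17,37/2] y:[12,29/2] z:[41/3,44/3] -> miss, prune
    N6 x:[51/2,26] y:[9,19/2] z:[58/3,62/3] -> miss, prune
    N8 x:[19,21] y:[14,16] z:[21,67/3] -> miss, prune
  N13 x:[26,69/2] y:[25/2,24] z:[46/3,22] -> miss, prune
  N18 x:[26,67/2] y:[12,24] z:[26/3,46/3] -> miss, prune
  N22 x:[31/2,27] y:[18,25] z:[44/3,56/3] -> hit [18,56/3], descend [2, 14, 15, 17]
    N2 x:[26,53/2] y:[39/2,21] z:[53/3,56/3] -> miss, prune
    N14 x:[24,27] y:[18,39/2] z:[16,17] -> miss, prune
    N15 x:[31/2,33/2] y:[22,25] z:[44/3,47/3] -> miss, prune
    N17 x:[33/2,17] y:[37/2,20] z:[17,56/3] -> miss, prune

Summary -> nodes [0, 5, 1, 9, 12, 4, 6, 8, 13, 18, 22, 2, 14, 15, 17]; box-tests=15; leaf-entries=2; first=P7

== RESULT ==
15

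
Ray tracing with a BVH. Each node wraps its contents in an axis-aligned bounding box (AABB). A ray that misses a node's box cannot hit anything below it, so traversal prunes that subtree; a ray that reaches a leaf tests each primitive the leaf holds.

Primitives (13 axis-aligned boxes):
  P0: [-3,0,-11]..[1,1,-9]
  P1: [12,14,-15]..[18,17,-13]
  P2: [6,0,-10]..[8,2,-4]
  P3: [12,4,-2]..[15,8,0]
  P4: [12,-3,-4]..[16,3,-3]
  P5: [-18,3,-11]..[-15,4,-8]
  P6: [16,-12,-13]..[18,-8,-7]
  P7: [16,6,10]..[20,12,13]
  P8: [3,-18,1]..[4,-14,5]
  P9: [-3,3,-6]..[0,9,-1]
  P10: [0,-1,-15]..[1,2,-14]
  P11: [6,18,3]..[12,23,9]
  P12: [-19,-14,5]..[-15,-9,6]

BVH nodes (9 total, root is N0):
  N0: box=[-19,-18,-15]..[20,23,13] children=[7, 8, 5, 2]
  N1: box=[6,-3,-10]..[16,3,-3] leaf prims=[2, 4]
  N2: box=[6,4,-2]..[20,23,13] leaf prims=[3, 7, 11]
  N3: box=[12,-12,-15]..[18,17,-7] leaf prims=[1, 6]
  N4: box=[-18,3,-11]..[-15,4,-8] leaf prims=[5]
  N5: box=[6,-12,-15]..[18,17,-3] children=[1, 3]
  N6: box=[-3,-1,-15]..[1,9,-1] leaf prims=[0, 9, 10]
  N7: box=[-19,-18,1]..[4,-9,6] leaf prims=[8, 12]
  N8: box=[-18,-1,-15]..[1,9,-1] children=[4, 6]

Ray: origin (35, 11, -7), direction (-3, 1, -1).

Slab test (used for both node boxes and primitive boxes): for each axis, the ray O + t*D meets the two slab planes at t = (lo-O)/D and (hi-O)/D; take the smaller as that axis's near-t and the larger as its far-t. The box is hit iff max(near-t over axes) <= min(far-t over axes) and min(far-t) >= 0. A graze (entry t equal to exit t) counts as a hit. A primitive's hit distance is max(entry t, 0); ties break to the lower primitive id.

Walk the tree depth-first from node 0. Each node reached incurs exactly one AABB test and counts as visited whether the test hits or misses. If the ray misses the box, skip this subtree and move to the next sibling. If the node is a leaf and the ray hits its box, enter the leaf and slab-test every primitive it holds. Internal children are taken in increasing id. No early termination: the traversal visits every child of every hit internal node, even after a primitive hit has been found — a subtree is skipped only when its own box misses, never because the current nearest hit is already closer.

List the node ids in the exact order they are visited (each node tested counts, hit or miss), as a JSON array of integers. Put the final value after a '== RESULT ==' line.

Traverse from the root:
N0 x:[5,18] y:[-29,12] z:[-20,8] -> hit [5,8], descend [2, 5, 7, 8]
  N2 x:[5,29/3] y:[-7,12] z:[-20,-5] -> miss, prune
  N5 x:[17/3,29/3] y:[-23,6] z:[-4,8] -> hit [17/3,6], descend [1, 3]
    N1 x:[19/3,29/3] y:[-14,-8] z:[-4,3] -> miss, prune
    N3 x:[17/3,23/3] y:[-23,6] z:[0,8] -> hit [17/3,6] leaf, test {P1@t=6, P6(miss)}
  N7 x:[31/3,18] y:[-29,-20] z:[-13,-8] -> miss, prune
  N8 x:[34/3,53/3] y:[-12,-2] z:[-6,8] -> miss, prune

Summary -> nodes [0, 2, 5, 1, 3, 7, 8]; box-tests=7; leaf-entries=1; first=P1

== RESULT ==
[0, 2, 5, 1, 3, 7, 8]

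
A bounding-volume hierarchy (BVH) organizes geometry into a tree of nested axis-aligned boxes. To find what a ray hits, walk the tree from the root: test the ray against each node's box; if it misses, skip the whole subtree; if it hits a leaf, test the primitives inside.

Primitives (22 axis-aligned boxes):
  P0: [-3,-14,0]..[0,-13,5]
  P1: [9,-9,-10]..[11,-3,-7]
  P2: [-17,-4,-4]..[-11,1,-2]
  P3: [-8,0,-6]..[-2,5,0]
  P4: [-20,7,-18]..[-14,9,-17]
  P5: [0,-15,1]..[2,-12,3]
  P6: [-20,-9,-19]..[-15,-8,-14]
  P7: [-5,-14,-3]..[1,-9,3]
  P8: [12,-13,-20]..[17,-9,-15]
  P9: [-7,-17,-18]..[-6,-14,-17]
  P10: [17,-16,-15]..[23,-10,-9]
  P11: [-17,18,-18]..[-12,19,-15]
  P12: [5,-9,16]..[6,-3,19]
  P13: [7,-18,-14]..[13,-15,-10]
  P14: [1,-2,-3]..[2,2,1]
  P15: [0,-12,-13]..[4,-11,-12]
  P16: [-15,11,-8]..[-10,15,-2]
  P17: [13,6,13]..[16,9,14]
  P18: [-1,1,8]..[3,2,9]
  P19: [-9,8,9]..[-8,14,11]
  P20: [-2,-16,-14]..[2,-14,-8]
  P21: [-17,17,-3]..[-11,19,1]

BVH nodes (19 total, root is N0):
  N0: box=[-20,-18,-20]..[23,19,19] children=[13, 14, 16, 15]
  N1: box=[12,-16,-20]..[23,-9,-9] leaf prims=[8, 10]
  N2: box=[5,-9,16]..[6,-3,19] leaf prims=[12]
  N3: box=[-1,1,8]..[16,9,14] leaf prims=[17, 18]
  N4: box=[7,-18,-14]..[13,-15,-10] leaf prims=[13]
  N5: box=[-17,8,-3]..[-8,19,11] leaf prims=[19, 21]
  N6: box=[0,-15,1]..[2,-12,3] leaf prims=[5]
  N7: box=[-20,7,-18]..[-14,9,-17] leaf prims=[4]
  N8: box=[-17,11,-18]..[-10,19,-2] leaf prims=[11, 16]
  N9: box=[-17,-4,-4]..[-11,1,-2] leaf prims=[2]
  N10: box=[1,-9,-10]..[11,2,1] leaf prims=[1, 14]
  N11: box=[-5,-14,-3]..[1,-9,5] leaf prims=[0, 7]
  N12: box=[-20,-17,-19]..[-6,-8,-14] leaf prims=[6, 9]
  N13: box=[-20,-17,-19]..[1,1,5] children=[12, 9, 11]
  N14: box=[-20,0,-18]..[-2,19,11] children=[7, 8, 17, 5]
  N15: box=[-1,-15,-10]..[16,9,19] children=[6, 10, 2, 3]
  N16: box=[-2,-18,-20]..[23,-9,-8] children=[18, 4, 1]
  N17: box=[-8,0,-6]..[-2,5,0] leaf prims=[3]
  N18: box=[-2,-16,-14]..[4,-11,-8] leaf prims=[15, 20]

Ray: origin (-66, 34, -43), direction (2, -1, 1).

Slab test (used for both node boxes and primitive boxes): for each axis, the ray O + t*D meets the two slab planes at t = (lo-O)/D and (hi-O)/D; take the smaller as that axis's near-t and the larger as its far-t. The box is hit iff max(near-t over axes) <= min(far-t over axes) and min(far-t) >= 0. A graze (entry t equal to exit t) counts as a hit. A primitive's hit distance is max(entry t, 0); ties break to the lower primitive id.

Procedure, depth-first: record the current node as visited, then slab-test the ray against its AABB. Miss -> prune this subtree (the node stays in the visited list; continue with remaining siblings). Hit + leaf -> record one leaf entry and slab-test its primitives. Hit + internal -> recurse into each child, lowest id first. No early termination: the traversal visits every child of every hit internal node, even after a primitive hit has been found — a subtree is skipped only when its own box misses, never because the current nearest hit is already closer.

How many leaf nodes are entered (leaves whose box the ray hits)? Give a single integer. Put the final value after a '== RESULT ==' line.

Walk:
N0 x:[23,89/2] y:[15,52] z:[23,62] -> hit [23,89/2], descend [13, 14, 15, 16]
  N13 x:[23,67/2] y:[33,51] z:[24,48] -> hit [33,67/2], descend [9, 11, 12]
    N9 x:[49/2,55/2] y:[33,38] z:[39,41] -> miss, prune
    N11 x:[61/2,67/2] y:[43,48] z:[40,48] -> miss, prune
    N12 x:[23,30] y:[42,51] z:[24,29] -> miss, prune
  N14 x:[23,32] y:[15,34] z:[25,54] -> hit [25,32], descend [5, 7, 8, 17]
    N5 x:[49/2,29] y:[15,26] z:[40,54] -> miss, prune
    N7 x:[23,26] y:[25,27] z:[25,26] -> hit [25,26] leaf, test {P4@t=25}
    N8 x:[49/2,28] y:[15,23] z:[25,41] -> miss, prune
    N17 x:[29,32] y:[29,34] z:[37,43] -> miss, prune
  N15 x:[65/2,41] y:[25,49] z:[33,62] -> hit [33,41], descend [2, 3, 6, 10]
    N2 x:[71/2,36] y:[37,43] z:[59,62] -> miss, prune
    N3 x:[65/2,41] y:[25,33] z:[51,57] -> miss, prune
    N6 x:[33,34] y:[46,49] z:[44,46] -> miss, prune
    N10 x:[67/2,77/2] y:[32,43] z:[33,44] -> hit [67/2,77/2] leaf, test {P1(miss), P14(miss)}
  N16 x:[32,89/2] y:[43,52] z:[23,35] -> miss, prune

Visited [0, 13, 9, 11, 12, 14, 5, 7, 8, 17, 15, 2, 3, 6, 10, 16]. Tests: 16 box, 2 leaf. Nearest: P4.

== RESULT ==
2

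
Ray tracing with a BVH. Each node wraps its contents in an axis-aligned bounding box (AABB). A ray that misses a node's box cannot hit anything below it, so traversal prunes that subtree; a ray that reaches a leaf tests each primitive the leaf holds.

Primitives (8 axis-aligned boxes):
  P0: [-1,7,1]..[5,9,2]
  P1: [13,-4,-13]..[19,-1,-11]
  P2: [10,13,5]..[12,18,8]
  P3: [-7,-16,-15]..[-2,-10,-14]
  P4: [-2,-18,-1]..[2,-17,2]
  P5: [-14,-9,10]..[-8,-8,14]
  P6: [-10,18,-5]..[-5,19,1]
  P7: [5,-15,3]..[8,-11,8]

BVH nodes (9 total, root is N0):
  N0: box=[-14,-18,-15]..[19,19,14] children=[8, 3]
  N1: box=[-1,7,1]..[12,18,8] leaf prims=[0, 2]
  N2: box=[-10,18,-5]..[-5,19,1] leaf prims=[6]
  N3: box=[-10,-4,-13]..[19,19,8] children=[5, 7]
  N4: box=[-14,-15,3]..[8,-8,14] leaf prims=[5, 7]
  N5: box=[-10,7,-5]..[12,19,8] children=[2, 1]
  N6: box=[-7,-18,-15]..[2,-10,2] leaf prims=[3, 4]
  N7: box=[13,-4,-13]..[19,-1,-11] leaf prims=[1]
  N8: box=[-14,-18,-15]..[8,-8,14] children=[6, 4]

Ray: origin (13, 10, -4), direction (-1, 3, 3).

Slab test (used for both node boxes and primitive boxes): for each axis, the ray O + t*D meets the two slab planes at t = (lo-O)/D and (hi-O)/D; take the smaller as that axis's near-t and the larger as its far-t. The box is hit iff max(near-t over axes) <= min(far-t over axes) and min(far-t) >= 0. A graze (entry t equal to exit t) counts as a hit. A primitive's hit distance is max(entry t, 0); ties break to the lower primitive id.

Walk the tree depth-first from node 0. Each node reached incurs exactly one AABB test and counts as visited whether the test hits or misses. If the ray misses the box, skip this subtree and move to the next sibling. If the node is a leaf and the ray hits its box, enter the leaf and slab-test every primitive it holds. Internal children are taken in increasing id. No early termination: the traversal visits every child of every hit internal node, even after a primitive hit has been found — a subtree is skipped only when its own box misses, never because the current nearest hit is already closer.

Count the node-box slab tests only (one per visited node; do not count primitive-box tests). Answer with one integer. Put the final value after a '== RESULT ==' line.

Traverse from the root:
N0 x:[-6,27] y:[-28/3,3] z:[-11/3,6] -> hit [-11/3,3], descend [3, 8]
  N3 x:[-6,23] y:[-14/3,3] z:[-3,4] -> hit [-3,3], descend [5, 7]
    N5 x:[1,23] y:[-1,3] z:[-1/3,4] -> hit [1,3], descend [1, 2]
      N1 x:[1,14] y:[-1,8/3] z:[5/3,4] -> hit [5/3,8/3] leaf, test {P0(miss), P2(miss)}
      N2 x:[18,23] y:[8/3,3] z:[-1/3,5/3] -> miss, prune
    N7 x:[-6,0] y:[-14/3,-11/3] z:[-3,-7/3] -> miss, prune
  N8 x:[5,27] y:[-28/3,-6] z:[-11/3,6] -> miss, prune

7 AABB tests over nodes [0, 3, 5, 1, 2, 7, 8]; 1 leaf entered; closest miss.

== RESULT ==
7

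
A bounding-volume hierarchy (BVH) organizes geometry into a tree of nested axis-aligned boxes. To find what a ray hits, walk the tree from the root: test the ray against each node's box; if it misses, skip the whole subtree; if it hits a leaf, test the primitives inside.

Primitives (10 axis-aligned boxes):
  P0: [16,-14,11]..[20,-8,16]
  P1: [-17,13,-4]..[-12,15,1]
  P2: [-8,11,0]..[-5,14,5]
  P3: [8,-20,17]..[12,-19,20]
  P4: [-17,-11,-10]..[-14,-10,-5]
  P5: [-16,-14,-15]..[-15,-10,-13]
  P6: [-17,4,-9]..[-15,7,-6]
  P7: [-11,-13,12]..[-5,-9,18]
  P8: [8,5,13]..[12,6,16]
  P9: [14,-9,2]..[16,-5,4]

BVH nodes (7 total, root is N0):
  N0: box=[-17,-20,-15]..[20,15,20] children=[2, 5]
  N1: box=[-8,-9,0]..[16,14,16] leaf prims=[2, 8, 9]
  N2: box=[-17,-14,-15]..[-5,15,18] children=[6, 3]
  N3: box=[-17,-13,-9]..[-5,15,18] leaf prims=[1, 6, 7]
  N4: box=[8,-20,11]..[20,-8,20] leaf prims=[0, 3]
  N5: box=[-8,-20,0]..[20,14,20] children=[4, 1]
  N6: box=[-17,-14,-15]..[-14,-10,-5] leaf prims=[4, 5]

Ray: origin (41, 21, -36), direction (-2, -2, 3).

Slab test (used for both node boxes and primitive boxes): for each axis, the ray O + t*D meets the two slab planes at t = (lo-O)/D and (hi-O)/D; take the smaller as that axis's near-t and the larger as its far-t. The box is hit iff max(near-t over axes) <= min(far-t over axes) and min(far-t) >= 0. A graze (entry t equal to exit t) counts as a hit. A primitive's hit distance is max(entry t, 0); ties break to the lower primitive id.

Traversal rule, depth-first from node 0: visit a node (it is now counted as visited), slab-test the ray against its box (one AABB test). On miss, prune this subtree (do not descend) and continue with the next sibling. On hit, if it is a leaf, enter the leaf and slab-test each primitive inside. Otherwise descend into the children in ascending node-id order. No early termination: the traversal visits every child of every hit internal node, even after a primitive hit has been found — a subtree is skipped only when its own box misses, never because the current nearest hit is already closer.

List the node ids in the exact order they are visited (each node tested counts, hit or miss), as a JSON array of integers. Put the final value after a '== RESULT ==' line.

Trace the traversal:
N0 x:[21/2,29] y:[3,41/2] z:[7,56/3] -> hit [21/2,56/3], descend [2, 5]
  N2 x:[23,29] y:[3,35/2] z:[7,18] -> miss, prune
  N5 x:[21/2,49/2] y:[7/2,41/2] z:[12,56/3] -> hit [12,56/3], descend [1, 4]
    N1 x:[25/2,49/2] y:[7/2,15] z:[12,52/3] -> hit [25/2,15] leaf, test {P2(miss), P8(miss), P9@t=13}
    N4 x:[21/2,33/2] y:[29/2,41/2] z:[47/3,56/3] -> hit [47/3,33/2] leaf, test {P0(miss), P3(miss)}

5 AABB tests over nodes [0, 2, 5, 1, 4]; 2 leaves entered; closest P9.

== RESULT ==
[0, 2, 5, 1, 4]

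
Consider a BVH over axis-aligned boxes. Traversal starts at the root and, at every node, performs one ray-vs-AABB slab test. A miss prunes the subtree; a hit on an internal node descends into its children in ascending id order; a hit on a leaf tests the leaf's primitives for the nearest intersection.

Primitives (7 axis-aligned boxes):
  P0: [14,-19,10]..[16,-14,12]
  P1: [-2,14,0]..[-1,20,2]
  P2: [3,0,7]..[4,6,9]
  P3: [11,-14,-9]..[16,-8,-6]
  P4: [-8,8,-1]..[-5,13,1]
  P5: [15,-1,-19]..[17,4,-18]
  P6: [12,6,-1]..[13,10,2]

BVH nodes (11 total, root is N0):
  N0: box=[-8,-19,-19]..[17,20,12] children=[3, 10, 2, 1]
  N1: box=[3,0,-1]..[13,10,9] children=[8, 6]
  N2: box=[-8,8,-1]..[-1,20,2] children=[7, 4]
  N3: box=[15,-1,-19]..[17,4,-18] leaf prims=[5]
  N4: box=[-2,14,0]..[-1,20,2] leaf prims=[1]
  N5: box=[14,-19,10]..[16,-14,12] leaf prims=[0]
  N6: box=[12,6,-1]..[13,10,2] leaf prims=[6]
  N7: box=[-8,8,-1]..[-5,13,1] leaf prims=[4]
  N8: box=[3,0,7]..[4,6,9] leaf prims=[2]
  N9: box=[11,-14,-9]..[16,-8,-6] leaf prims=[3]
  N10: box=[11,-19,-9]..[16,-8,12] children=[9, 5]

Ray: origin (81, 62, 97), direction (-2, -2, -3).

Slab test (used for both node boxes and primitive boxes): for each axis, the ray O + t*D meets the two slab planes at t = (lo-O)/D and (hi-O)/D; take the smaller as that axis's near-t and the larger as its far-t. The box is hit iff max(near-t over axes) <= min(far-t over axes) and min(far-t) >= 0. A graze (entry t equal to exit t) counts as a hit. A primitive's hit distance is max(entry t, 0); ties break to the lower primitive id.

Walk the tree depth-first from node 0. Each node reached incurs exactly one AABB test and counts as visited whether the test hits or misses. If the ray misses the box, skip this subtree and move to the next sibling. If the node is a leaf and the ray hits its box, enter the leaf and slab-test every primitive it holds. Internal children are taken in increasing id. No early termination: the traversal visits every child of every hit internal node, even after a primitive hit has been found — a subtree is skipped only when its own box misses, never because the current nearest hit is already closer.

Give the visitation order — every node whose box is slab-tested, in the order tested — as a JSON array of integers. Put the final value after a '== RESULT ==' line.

Traverse from the root:
N0 x:[32,89/2] y:[21,81/2] z:[85/3,116/3] -> hit [32,116/3], descend [1, 2, 3, 10]
  N1 x:[34,39] y:[26,31] z:[88/3,98/3] -> miss, prune
  N2 x:[41,89/2] y:[21,27] z:[95/3,98/3] -> miss, prune
  N3 x:[32,33] y:[29,63/2] z:[115/3,116/3] -> miss, prune
  N10 x:[65/2,35] y:[35,81/2] z:[85/3,106/3] -> hit [35,35], descend [5, 9]
    N5 x:[65/2,67/2] y:[38,81/2] z:[85/3,29] -> miss, prune
    N9 x:[65/2,35] y:[35,38] z:[103/3,106/3] -> hit [35,35] leaf, test {P3@t=35}

order=[0, 1, 2, 3, 10, 5, 9]  |boxes|=7  |leaves|=1  hit=P3

== RESULT ==
[0, 1, 2, 3, 10, 5, 9]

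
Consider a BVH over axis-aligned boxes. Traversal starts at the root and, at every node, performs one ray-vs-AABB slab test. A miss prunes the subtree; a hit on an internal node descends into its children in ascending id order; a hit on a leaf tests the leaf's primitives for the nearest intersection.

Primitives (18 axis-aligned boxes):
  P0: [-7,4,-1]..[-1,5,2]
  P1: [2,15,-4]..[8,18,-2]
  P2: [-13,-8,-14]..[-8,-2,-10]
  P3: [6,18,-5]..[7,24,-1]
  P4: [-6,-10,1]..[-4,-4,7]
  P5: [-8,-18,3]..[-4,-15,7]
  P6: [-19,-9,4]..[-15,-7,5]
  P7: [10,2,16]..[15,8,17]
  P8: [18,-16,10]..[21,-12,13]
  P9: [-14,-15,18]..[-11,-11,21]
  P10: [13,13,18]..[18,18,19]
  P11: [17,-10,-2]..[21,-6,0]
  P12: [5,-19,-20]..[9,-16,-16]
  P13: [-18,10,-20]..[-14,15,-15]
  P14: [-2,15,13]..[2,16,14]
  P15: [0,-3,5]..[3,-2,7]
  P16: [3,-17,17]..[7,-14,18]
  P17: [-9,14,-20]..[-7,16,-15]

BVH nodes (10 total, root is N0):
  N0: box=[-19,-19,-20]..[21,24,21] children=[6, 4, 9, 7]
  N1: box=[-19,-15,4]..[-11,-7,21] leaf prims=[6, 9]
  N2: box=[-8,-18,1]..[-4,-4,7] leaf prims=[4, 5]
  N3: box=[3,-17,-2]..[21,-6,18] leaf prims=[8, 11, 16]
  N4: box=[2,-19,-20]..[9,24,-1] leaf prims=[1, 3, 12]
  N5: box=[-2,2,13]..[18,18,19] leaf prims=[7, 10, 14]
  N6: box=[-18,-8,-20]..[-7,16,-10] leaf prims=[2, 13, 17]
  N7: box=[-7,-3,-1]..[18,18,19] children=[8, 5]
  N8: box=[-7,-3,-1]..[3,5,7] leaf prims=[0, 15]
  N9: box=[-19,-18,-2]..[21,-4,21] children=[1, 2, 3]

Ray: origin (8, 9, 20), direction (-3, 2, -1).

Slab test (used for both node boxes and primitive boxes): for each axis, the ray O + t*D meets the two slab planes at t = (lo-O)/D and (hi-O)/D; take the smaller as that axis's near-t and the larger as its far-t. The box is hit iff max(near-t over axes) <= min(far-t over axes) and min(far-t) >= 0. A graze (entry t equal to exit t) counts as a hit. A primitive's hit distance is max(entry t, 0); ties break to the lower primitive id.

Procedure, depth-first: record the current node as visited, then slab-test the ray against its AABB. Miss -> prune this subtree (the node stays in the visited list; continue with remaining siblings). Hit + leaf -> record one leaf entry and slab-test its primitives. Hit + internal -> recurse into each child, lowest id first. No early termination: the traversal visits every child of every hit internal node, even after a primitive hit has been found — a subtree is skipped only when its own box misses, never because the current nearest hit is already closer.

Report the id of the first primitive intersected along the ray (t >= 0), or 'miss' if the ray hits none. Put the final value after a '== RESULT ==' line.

Traverse from the root:
N0 x:[-13/3,9] y:[-14,15/2] z:[-1,40] -> hit [-1,15/2], descend [4, 6, 7, 9]
  N4 x:[-1/3,2] y:[-14,15/2] z:[21,40] -> miss, prune
  N6 x:[5,26/3] y:[-17/2,7/2] z:[30,40] -> miss, prune
  N7 x:[-10/3,5] y:[-6,9/2] z:[1,21] -> hit [1,9/2], descend [5, 8]
    N5 x:[-10/3,10/3] y:[-7/2,9/2] z:[1,7] -> hit [1,10/3] leaf, test {P7(miss), P10(miss), P14(miss)}
    N8 x:[5/3,5] y:[-6,-2] z:[13,21] -> miss, prune
  N9 x:[-13/3,9] y:[-27/2,-13/2] z:[-1,22] -> miss, prune

order=[0, 4, 6, 7, 5, 8, 9]  |boxes|=7  |leaves|=1  hit=miss

== RESULT ==
miss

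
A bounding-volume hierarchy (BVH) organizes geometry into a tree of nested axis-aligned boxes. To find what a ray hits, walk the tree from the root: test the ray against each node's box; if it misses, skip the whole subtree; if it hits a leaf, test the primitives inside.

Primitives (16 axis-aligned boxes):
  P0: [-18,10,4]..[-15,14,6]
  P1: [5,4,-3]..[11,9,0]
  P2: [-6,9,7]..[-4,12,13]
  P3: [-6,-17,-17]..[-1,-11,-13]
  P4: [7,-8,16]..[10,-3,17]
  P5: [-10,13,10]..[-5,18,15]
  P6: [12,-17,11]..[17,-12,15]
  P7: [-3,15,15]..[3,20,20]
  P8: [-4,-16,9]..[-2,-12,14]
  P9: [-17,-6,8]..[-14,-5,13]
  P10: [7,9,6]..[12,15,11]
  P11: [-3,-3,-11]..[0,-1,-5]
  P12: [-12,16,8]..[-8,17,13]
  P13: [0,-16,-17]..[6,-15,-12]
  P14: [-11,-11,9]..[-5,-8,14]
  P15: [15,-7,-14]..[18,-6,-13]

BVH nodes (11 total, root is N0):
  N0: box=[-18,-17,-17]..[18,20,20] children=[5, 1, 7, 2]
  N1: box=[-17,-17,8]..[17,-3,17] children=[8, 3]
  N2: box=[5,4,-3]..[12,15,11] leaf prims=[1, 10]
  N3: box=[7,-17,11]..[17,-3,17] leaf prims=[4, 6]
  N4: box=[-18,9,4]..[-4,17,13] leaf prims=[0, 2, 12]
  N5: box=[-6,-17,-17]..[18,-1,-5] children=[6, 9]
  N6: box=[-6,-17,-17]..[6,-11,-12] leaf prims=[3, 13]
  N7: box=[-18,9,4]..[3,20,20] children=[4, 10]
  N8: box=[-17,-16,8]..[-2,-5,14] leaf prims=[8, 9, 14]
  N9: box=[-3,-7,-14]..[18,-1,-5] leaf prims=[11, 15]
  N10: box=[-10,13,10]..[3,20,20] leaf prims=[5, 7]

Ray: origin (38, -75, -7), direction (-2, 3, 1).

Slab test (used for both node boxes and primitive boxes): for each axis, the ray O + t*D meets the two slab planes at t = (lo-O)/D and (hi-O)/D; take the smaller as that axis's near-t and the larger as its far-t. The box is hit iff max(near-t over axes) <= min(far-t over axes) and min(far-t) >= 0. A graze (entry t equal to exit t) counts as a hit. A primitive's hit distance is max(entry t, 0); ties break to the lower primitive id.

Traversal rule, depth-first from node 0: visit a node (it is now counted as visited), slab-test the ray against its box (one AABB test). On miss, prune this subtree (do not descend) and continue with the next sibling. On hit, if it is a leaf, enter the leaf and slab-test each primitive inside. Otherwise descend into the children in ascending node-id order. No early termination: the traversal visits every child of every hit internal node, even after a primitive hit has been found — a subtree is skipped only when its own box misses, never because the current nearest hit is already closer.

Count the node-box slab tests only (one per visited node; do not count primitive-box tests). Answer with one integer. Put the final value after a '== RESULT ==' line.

Trace the traversal:
N0 x:[10,28] y:[58/3,95/3] z:[-10,27] -> hit [58/3,27], descend [1, 2, 5, 7]
  N1 x:[21/2,55/2] y:[58/3,24] z:[15,24] -> hit [58/3,24], descend [3, 8]
    N3 x:[21/2,31/2] y:[58/3,24] z:[18,24] -> miss, prune
    N8 x:[20,55/2] y:[59/3,70/3] z:[15,21] -> hit [20,21] leaf, test {P8@t=20, P9(miss), P14(miss)}
  N2 x:[13,33/2] y:[79/3,30] z:[4,18] -> miss, prune
  N5 x:[10,22] y:[58/3,74/3] z:[-10,2] -> miss, prune
  N7 x:[35/2,28] y:[28,95/3] z:[11,27] -> miss, prune

order=[0, 1, 3, 8, 2, 5, 7]  |boxes|=7  |leaves|=1  hit=P8

== RESULT ==
7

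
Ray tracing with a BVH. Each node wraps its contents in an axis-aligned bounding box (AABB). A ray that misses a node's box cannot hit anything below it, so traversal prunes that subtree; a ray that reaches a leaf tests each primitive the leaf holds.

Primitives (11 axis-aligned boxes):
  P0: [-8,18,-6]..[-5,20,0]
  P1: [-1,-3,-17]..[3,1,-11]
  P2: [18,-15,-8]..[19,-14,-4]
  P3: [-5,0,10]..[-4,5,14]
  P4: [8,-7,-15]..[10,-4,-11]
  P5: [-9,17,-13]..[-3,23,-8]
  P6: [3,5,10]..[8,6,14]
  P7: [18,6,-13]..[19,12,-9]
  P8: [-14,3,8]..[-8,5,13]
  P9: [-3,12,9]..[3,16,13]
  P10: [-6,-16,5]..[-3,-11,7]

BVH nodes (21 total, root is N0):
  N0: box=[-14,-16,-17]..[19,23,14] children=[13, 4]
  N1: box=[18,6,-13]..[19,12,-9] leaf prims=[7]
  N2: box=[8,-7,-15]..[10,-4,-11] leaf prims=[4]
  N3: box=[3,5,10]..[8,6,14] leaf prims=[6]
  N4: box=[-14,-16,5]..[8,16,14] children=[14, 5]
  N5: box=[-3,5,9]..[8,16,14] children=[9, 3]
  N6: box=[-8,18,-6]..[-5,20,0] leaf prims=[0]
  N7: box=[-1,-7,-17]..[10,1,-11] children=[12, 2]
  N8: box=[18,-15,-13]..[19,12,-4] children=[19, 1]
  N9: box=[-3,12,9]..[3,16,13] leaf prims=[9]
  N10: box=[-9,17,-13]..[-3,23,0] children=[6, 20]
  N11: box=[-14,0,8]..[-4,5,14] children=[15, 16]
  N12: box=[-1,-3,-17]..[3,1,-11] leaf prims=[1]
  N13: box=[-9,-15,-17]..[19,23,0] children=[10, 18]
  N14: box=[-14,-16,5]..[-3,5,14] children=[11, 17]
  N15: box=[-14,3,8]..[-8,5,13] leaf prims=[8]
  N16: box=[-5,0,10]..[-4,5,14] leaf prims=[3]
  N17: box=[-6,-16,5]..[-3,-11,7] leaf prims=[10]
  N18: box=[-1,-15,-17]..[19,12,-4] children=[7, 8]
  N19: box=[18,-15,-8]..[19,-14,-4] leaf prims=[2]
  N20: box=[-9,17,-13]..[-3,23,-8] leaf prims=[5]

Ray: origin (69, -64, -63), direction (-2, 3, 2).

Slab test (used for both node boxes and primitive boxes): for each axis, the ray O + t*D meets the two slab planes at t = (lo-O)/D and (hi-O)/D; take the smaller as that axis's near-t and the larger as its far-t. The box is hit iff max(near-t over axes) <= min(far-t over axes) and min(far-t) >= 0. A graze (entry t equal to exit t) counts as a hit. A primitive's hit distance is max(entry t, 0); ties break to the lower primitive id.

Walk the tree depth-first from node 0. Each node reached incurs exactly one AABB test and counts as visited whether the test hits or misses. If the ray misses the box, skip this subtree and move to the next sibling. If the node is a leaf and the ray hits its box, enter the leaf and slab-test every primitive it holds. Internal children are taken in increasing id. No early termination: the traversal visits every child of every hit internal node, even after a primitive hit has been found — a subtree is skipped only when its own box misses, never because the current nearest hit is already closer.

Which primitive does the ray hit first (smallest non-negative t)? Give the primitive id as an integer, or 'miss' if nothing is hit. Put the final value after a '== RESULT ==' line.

Trace the traversal:
N0 x:[25,83/2] y:[16,29] z:[23,77/2] -> hit [25,29], descend [4, 13]
  N4 x:[61/2,83/2] y:[16,80/3] z:[34,77/2] -> miss, prune
  N13 x:[25,39] y:[49/3,29] z:[23,63/2] -> hit [25,29], descend [10, 18]
    N10 x:[36,39] y:[27,29] z:[25,63/2] -> miss, prune
    N18 x:[25,35] y:[49/3,76/3] z:[23,59/2] -> hit [25,76/3], descend [7, 8]
      N7 x:[59/2,35] y:[19,65/3] z:[23,26] -> miss, prune
      N8 x:[25,51/2] y:[49/3,76/3] z:[25,59/2] -> hit [25,76/3], descend [1, 19]
        N1 x:[25,51/2] y:[70/3,76/3] z:[25,27] -> hit [25,76/3] leaf, test {P7@t=25}
        N19 x:[25,51/2] y:[49/3,50/3] z:[55/2,59/2] -> miss, prune

order=[0, 4, 13, 10, 18, 7, 8, 1, 19]  |boxes|=9  |leaves|=1  hit=P7

== RESULT ==
7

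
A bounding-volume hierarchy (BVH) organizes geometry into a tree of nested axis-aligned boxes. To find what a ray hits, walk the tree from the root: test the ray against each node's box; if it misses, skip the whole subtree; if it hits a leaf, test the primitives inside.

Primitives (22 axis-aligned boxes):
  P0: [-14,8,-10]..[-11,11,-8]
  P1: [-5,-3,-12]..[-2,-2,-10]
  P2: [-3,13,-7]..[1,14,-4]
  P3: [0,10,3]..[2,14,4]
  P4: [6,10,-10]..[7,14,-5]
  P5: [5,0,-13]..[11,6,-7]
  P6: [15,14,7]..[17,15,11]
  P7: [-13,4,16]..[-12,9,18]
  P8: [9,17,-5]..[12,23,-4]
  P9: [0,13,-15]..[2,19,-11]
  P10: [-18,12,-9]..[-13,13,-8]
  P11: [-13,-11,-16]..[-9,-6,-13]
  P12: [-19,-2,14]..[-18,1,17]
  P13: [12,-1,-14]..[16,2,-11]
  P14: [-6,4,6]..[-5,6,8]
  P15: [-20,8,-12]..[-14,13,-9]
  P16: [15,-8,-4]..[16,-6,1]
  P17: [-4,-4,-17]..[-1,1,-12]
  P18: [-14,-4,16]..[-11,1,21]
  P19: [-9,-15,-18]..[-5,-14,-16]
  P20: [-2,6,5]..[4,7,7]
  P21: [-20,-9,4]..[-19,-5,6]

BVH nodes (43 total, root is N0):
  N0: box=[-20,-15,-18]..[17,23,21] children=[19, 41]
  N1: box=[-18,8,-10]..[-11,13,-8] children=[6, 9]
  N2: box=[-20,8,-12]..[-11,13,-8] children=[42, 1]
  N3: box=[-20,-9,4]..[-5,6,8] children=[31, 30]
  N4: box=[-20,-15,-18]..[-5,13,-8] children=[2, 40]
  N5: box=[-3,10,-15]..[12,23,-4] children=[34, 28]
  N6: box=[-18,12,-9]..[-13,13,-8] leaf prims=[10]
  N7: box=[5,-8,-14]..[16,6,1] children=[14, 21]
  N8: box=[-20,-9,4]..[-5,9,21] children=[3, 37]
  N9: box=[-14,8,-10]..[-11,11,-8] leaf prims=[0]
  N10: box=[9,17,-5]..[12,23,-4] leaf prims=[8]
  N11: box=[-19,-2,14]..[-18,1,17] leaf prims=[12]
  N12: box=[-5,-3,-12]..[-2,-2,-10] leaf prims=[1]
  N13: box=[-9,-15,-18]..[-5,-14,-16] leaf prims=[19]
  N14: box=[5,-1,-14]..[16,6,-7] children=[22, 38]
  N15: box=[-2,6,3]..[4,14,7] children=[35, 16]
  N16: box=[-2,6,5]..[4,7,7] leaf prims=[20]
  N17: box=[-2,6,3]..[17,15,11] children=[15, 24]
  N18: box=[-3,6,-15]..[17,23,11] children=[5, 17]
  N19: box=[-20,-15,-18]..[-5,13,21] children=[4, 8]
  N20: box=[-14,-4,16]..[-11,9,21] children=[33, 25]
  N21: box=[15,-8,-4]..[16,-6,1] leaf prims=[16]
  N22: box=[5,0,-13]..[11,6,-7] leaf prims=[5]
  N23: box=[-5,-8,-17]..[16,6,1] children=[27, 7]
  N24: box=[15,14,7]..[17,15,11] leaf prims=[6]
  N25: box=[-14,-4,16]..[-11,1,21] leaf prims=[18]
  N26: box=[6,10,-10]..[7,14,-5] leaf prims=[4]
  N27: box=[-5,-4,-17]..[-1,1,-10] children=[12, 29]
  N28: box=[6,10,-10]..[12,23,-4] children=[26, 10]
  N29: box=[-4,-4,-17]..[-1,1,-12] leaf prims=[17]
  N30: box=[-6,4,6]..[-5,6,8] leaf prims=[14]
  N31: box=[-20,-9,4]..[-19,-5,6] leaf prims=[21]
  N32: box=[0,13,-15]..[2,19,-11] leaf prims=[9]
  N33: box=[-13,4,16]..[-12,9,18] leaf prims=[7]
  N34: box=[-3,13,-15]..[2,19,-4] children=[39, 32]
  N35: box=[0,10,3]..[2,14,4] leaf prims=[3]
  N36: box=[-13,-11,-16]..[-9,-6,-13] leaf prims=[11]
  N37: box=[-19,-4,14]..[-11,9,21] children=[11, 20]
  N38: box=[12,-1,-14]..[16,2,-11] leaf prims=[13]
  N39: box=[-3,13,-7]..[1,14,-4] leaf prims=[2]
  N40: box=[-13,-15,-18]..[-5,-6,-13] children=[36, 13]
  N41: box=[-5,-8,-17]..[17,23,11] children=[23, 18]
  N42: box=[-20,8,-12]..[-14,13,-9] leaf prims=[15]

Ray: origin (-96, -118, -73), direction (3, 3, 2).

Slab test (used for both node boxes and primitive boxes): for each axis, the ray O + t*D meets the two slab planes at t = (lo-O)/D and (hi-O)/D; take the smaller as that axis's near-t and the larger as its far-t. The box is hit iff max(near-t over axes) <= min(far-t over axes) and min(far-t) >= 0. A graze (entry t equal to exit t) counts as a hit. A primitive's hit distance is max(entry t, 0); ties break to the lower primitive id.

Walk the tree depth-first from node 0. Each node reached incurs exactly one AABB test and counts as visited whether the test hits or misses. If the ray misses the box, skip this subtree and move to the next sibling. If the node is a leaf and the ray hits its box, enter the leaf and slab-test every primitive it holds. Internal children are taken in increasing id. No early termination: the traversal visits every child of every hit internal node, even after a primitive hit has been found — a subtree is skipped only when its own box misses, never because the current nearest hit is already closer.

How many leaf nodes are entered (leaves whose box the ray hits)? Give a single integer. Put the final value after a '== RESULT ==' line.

Walk:
N0 x:[76/3,113/3] y:[103/3,47] z:[55/2,47] -> hit [103/3,113/3], descend [19, 41]
  N19 x:[76/3,91/3] y:[103/3,131/3] z:[55/2,47] -> miss, prune
  N41 x:[91/3,113/3] y:[110/3,47] z:[28,42] -> hit [110/3,113/3], descend [18, 23]
    N18 x:[31,113/3] y:[124/3,47] z:[29,42] -> miss, prune
    N23 x:[91/3,112/3] y:[110/3,124/3] z:[28,37] -> hit [110/3,37], descend [7, 27]
      N7 x:[101/3,112/3] y:[110/3,124/3] z:[59/2,37] -> hit [110/3,37], descend [14, 21]
        N14 x:[101/3,112/3] y:[39,124/3] z:[59/2,33] -> miss, prune
        N21 x:[37,112/3] y:[110/3,112/3] z:[69/2,37] -> hit [37,37] leaf, test {P16@t=37}
      N27 x:[91/3,95/3] y:[38,119/3] z:[28,63/2] -> miss, prune

Summary -> nodes [0, 19, 41, 18, 23, 7, 14, 21, 27]; box-tests=9; leaf-entries=1; first=P16

== RESULT ==
1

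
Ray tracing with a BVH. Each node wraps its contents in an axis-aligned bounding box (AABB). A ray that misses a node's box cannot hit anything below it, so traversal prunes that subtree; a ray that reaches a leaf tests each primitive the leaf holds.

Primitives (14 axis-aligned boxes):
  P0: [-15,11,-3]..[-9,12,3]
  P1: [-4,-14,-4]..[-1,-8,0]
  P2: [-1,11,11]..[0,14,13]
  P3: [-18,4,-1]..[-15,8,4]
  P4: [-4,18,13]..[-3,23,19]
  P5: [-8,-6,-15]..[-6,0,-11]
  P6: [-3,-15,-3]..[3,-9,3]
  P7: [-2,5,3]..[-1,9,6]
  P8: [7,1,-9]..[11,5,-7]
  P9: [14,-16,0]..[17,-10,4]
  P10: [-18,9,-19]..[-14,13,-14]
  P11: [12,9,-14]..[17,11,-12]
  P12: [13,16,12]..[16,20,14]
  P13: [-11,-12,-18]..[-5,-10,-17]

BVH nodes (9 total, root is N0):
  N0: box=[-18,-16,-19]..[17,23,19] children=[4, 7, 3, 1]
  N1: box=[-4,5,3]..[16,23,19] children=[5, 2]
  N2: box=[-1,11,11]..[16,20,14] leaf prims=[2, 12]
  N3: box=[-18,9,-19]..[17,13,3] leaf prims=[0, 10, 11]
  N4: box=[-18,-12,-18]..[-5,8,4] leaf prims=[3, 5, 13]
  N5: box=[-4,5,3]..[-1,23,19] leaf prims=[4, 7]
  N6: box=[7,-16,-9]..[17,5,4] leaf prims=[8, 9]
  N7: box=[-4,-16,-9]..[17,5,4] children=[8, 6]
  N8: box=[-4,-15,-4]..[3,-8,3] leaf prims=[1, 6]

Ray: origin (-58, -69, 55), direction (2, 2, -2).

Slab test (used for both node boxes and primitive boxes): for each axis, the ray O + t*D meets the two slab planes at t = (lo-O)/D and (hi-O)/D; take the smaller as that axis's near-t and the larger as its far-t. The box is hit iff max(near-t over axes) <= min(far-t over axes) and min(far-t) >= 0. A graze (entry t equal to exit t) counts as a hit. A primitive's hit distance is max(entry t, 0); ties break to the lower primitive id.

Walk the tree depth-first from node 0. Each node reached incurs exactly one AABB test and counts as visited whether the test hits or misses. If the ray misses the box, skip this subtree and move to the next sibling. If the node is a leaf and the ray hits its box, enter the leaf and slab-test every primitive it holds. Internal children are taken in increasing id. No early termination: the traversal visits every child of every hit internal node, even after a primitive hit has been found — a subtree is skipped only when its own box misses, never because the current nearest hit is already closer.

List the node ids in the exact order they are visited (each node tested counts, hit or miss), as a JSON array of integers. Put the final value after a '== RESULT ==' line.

Traverse from the root:
N0 x:[20,75/2] y:[53/2,46] z:[18,37] -> hit [53/2,37], descend [1, 3, 4, 7]
  N1 x:[27,37] y:[37,46] z:[18,26] -> miss, prune
  N3 x:[20,75/2] y:[39,41] z:[26,37] -> miss, prune
  N4 x:[20,53/2] y:[57/2,77/2] z:[51/2,73/2] -> miss, prune
  N7 x:[27,75/2] y:[53/2,37] z:[51/2,32] -> hit [27,32], descend [6, 8]
    N6 x:[65/2,75/2] y:[53/2,37] z:[51/2,32] -> miss, prune
    N8 x:[27,61/2] y:[27,61/2] z:[26,59/2] -> hit [27,59/2] leaf, test {P1@t=55/2, P6@t=55/2}

Summary -> nodes [0, 1, 3, 4, 7, 6, 8]; box-tests=7; leaf-entries=1; first=P1

== RESULT ==
[0, 1, 3, 4, 7, 6, 8]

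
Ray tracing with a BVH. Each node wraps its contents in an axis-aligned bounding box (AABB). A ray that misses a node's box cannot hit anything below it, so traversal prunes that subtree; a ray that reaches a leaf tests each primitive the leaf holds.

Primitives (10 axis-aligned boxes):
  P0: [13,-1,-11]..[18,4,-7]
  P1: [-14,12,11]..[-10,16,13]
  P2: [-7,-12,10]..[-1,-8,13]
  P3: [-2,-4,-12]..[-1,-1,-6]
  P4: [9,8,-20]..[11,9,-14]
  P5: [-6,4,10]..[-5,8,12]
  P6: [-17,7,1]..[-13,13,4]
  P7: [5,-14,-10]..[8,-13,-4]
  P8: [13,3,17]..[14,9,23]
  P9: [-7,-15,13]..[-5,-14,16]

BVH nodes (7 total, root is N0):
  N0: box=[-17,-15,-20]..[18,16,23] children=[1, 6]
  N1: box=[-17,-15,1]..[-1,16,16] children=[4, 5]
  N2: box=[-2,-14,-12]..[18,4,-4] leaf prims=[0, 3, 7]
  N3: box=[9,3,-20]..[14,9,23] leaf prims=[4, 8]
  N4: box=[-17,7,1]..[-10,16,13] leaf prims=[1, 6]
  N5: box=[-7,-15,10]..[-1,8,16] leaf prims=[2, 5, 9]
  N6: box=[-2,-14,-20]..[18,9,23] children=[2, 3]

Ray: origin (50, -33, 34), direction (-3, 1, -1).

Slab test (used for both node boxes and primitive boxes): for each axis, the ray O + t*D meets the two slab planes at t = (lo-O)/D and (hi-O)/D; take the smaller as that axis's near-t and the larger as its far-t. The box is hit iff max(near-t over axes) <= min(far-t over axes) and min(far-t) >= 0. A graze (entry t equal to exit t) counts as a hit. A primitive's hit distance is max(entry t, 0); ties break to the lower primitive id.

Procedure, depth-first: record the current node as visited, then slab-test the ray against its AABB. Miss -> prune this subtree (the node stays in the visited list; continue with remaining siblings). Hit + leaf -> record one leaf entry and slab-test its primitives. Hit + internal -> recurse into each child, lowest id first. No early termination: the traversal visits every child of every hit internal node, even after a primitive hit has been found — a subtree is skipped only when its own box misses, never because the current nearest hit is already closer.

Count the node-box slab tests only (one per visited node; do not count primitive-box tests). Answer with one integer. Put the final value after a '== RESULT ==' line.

Traverse from the root:
N0 x:[32/3,67/3] y:[18,49] z:[11,54] -> hit [18,67/3], descend [1, 6]
  N1 x:[17,67/3] y:[18,49] z:[18,33] -> hit [18,67/3], descend [4, 5]
    N4 x:[20,67/3] y:[40,49] z:[21,33] -> miss, prune
    N5 x:[17,19] y:[18,41] z:[18,24] -> hit [18,19] leaf, test {P2(miss), P5(miss), P9@t=55/3}
  N6 x:[32/3,52/3] y:[19,42] z:[11,54] -> miss, prune

Visited [0, 1, 4, 5, 6]. Tests: 5 box, 1 leaf. Nearest: P9.

== RESULT ==
5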